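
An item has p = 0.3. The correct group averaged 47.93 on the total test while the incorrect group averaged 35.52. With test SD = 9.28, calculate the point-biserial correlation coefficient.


q = 1 - p = 0.7
rpb = ((M1 - M0) / SD) * sqrt(p * q)
rpb = ((47.93 - 35.52) / 9.28) * sqrt(0.3 * 0.7)
rpb = 0.6128

0.6128


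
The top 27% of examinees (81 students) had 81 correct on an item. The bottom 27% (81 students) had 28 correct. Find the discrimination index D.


p_upper = 81/81 = 1.0
p_lower = 28/81 = 0.3457
D = 1.0 - 0.3457 = 0.6543

0.6543


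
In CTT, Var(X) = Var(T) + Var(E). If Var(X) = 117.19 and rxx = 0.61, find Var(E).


var_true = rxx * var_obs = 0.61 * 117.19 = 71.4859
var_error = var_obs - var_true
var_error = 117.19 - 71.4859
var_error = 45.7041

45.7041


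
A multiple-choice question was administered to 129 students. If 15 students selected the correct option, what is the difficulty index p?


Item difficulty p = number correct / total examinees
p = 15 / 129
p = 0.1163

0.1163


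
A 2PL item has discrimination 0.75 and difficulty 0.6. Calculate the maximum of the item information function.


For 2PL, max info at theta = b = 0.6
I_max = a^2 / 4 = 0.75^2 / 4
= 0.5625 / 4
I_max = 0.1406

0.1406


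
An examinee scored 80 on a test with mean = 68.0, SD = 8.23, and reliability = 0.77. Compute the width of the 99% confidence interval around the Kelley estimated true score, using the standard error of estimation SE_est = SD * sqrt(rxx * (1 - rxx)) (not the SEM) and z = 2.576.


True score estimate = 0.77*80 + 0.23*68.0 = 77.24
SE_est = SD * sqrt(rxx * (1 - rxx)) = 8.23 * sqrt(0.77 * 0.23) = 8.23 * sqrt(0.1771) = 3.463452
CI = T_est +/- z * SE_est, so width = 2 * z * SE_est = 2 * 2.576 * 3.463452
Width = 17.8437

17.8437


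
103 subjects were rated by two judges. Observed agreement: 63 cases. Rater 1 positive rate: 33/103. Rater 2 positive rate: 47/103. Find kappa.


P_o = 63/103 = 0.61165
P_e = (33*47 + 70*56) / 10609 = 0.515694
kappa = (P_o - P_e) / (1 - P_e)
kappa = (0.61165 - 0.515694) / (1 - 0.515694)
kappa = 0.1981

0.1981


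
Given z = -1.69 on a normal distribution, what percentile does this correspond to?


CDF(z) = 0.5 * (1 + erf(z/sqrt(2)))
erf(-1.195) = -0.909
CDF = 0.0455
Percentile rank = 0.0455 * 100 = 4.55

4.55


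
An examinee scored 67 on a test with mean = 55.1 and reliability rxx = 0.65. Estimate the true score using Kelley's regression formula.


T_est = rxx * X + (1 - rxx) * mean
T_est = 0.65 * 67 + 0.35 * 55.1
T_est = 43.55 + 19.285
T_est = 62.835

62.835


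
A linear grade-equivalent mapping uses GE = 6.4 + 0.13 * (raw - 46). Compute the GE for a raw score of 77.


raw - median = 77 - 46 = 31
slope * diff = 0.13 * 31 = 4.03
GE = 6.4 + 4.03
GE = 10.43

10.43


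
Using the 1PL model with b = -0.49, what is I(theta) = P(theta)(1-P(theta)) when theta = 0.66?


P = 1/(1+exp(-(0.66--0.49))) = 0.7595
I = P*(1-P) = 0.7595 * 0.2405
I = 0.1827

0.1827


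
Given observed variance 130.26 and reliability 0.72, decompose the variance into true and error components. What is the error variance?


var_true = rxx * var_obs = 0.72 * 130.26 = 93.7872
var_error = var_obs - var_true
var_error = 130.26 - 93.7872
var_error = 36.4728

36.4728


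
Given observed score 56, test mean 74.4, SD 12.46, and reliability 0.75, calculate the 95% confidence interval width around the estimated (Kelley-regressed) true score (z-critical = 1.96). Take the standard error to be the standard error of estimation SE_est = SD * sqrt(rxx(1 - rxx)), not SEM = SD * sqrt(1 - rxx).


True score estimate = 0.75*56 + 0.25*74.4 = 60.6
SE_est = SD * sqrt(rxx * (1 - rxx)) = 12.46 * sqrt(0.75 * 0.25) = 12.46 * sqrt(0.1875) = 5.395338
CI = T_est +/- z * SE_est, so width = 2 * z * SE_est = 2 * 1.96 * 5.395338
Width = 21.1497

21.1497


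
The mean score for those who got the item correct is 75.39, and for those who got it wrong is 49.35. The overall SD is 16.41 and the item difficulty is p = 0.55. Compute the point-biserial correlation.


q = 1 - p = 0.45
rpb = ((M1 - M0) / SD) * sqrt(p * q)
rpb = ((75.39 - 49.35) / 16.41) * sqrt(0.55 * 0.45)
rpb = 0.7894

0.7894


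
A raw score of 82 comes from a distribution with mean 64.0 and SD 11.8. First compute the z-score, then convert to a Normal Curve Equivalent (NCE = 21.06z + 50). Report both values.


z = (X - mean) / SD = (82 - 64.0) / 11.8
z = 18.0 / 11.8
z = 1.5254
NCE = NCE = 21.06z + 50
Carry z at full precision (z = 18.0 / 11.8) into the conversion:
NCE = 21.06 * (18.0 / 11.8) + 50 = 379.08 / 11.8 + 50
NCE = 32.1254 + 50
NCE = 82.1254

82.1254


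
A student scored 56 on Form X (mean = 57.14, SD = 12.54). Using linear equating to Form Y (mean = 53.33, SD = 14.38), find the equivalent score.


slope = SD_Y / SD_X = 14.38 / 12.54 ~ 1.1467
intercept = mean_Y - slope * mean_X = 53.33 - (14.38 / 12.54) * 57.14 ~ -12.1942
Y = slope * X + intercept. To avoid rounding drift from the rounded slope/intercept, evaluate the equivalent form Y = mean_Y + SD_Y * (X - mean_X) / SD_X at full precision:
Y = 53.33 + 14.38 * (56 - 57.14) / 12.54
Y = 53.33 - 14.38 * 1.14 / 12.54
Y = 53.33 - 16.3932 / 12.54
Y = 53.33 - 1.3073
Y = 52.0227

52.0227


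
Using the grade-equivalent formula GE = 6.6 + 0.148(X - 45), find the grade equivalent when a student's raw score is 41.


raw - median = 41 - 45 = -4
slope * diff = 0.148 * -4 = -0.592
GE = 6.6 + -0.592
GE = 6.008

6.008


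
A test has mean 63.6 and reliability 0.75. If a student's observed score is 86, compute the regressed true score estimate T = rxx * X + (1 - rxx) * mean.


T_est = rxx * X + (1 - rxx) * mean
T_est = 0.75 * 86 + 0.25 * 63.6
T_est = 64.5 + 15.9
T_est = 80.4

80.4


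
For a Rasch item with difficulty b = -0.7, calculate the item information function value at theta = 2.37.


P = 1/(1+exp(-(2.37--0.7))) = 0.9556
I = P*(1-P) = 0.9556 * 0.0444
I = 0.0424

0.0424


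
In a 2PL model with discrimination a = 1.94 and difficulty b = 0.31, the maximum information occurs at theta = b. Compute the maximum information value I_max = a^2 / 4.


For 2PL, max info at theta = b = 0.31
I_max = a^2 / 4 = 1.94^2 / 4
= 3.7636 / 4
I_max = 0.9409

0.9409


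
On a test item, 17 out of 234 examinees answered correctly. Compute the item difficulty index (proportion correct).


Item difficulty p = number correct / total examinees
p = 17 / 234
p = 0.0726

0.0726


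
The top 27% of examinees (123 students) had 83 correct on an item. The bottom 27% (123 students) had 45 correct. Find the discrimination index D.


p_upper = 83/123 = 0.6748
p_lower = 45/123 = 0.3659
D = 0.6748 - 0.3659 = 0.3089

0.3089


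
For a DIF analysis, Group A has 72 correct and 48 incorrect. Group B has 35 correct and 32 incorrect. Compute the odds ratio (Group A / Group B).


Odds_A = 72/48 = 1.5
Odds_B = 35/32 = 1.0938
OR = Odds_A / Odds_B = 1.5 / 1.0938
Exactly, OR = (72 * 32) / (48 * 35) = 2304 / 1680
OR = 1.3714

1.3714


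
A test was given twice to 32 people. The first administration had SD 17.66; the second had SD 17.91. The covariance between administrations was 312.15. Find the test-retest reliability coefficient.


r = cov(X,Y) / (SD_X * SD_Y)
r = 312.15 / (17.66 * 17.91)
r = 312.15 / 316.2906
r = 0.9869

0.9869


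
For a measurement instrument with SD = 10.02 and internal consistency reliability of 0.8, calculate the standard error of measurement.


SEM = SD * sqrt(1 - rxx)
SEM = 10.02 * sqrt(1 - 0.8)
SEM = 10.02 * sqrt(0.2) = 10.02 * 0.447214
SEM = 4.4811

4.4811


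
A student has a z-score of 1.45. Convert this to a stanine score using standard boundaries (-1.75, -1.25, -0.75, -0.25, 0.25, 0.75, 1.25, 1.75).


Stanine boundaries: [-1.75, -1.25, -0.75, -0.25, 0.25, 0.75, 1.25, 1.75]
z = 1.45
Check each boundary:
  z >= -1.75 -> could be stanine 2
  z >= -1.25 -> could be stanine 3
  z >= -0.75 -> could be stanine 4
  z >= -0.25 -> could be stanine 5
  z >= 0.25 -> could be stanine 6
  z >= 0.75 -> could be stanine 7
  z >= 1.25 -> could be stanine 8
  z < 1.75
Highest qualifying boundary gives stanine = 8

8


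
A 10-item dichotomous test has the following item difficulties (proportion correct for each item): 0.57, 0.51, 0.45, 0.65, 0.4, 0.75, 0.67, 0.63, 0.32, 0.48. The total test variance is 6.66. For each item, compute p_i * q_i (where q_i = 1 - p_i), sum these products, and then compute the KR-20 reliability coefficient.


For each item, compute p_i * q_i:
  Item 1: 0.57 * 0.43 = 0.2451
  Item 2: 0.51 * 0.49 = 0.2499
  Item 3: 0.45 * 0.55 = 0.2475
  Item 4: 0.65 * 0.35 = 0.2275
  Item 5: 0.4 * 0.6 = 0.24
  Item 6: 0.75 * 0.25 = 0.1875
  Item 7: 0.67 * 0.33 = 0.2211
  Item 8: 0.63 * 0.37 = 0.2331
  Item 9: 0.32 * 0.68 = 0.2176
  Item 10: 0.48 * 0.52 = 0.2496
Sum(p_i * q_i) = 0.2451 + 0.2499 + 0.2475 + 0.2275 + 0.24 + 0.1875 + 0.2211 + 0.2331 + 0.2176 + 0.2496 = 2.3189
KR-20 = (k/(k-1)) * (1 - Sum(p_i*q_i) / Var_total)
= (10/9) * (1 - 2.3189/6.66)
= 1.1111 * 0.6518
KR-20 = 0.7242

0.7242


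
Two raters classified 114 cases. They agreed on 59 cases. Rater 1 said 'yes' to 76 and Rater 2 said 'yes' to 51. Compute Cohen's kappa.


P_o = 59/114 = 0.517544
P_e = (76*51 + 38*63) / 12996 = 0.482456
kappa = (P_o - P_e) / (1 - P_e)
kappa = (0.517544 - 0.482456) / (1 - 0.482456)
kappa = 0.0678

0.0678


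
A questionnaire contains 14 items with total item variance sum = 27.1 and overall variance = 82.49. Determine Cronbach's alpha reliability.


alpha = (k/(k-1)) * (1 - sum(si^2)/s_total^2)
= (14/13) * (1 - 27.1/82.49)
alpha = 0.7231

0.7231


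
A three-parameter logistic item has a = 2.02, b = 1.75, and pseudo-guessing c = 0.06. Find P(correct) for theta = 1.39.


logit = 2.02*(1.39 - 1.75) = -0.7272
P* = 1/(1 + exp(--0.7272)) = 0.3258
P = 0.06 + (1 - 0.06) * 0.3258
P = 0.3663

0.3663


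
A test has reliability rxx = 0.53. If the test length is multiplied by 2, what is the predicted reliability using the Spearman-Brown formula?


r_new = (n * rxx) / (1 + (n-1) * rxx)
r_new = (2 * 0.53) / (1 + 1 * 0.53)
r_new = 1.06 / 1.53
r_new = 0.6928

0.6928


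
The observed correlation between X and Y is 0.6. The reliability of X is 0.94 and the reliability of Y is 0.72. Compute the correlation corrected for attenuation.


r_corrected = rxy / sqrt(rxx * ryy)
= 0.6 / sqrt(0.94 * 0.72)
= 0.6 / sqrt(0.6768)
= 0.6 / 0.822679
r_corrected = 0.7293

0.7293


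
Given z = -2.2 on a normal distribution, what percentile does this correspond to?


CDF(z) = 0.5 * (1 + erf(z/sqrt(2)))
erf(-1.5556) = -0.9722
CDF = 0.0139
Percentile rank = 0.0139 * 100 = 1.39

1.39


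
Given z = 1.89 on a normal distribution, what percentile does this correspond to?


CDF(z) = 0.5 * (1 + erf(z/sqrt(2)))
erf(1.3364) = 0.9412
CDF = 0.9706
Percentile rank = 0.9706 * 100 = 97.06

97.06


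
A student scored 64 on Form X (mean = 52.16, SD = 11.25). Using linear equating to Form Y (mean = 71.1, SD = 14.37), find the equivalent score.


slope = SD_Y / SD_X = 14.37 / 11.25 ~ 1.2773
intercept = mean_Y - slope * mean_X = 71.1 - (14.37 / 11.25) * 52.16 ~ 4.4743
Y = slope * X + intercept. To avoid rounding drift from the rounded slope/intercept, evaluate the equivalent form Y = mean_Y + SD_Y * (X - mean_X) / SD_X at full precision:
Y = 71.1 + 14.37 * (64 - 52.16) / 11.25
Y = 71.1 + 14.37 * 11.84 / 11.25
Y = 71.1 + 170.1408 / 11.25
Y = 71.1 + 15.1236
Y = 86.2236

86.2236


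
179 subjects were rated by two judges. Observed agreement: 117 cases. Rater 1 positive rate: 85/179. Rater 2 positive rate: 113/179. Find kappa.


P_o = 117/179 = 0.653631
P_e = (85*113 + 94*66) / 32041 = 0.493399
kappa = (P_o - P_e) / (1 - P_e)
kappa = (0.653631 - 0.493399) / (1 - 0.493399)
kappa = 0.3163

0.3163


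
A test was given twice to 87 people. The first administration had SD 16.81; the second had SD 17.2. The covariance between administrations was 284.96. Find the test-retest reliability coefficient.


r = cov(X,Y) / (SD_X * SD_Y)
r = 284.96 / (16.81 * 17.2)
r = 284.96 / 289.132
r = 0.9856

0.9856


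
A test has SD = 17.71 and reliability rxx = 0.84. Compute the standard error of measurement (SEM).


SEM = SD * sqrt(1 - rxx)
SEM = 17.71 * sqrt(1 - 0.84)
SEM = 17.71 * sqrt(0.16) = 17.71 * 0.4
SEM = 7.084

7.084


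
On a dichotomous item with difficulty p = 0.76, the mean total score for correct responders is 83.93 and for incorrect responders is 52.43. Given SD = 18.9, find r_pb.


q = 1 - p = 0.24
rpb = ((M1 - M0) / SD) * sqrt(p * q)
rpb = ((83.93 - 52.43) / 18.9) * sqrt(0.76 * 0.24)
rpb = 0.7118

0.7118


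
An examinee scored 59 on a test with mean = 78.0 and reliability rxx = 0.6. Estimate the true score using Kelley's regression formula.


T_est = rxx * X + (1 - rxx) * mean
T_est = 0.6 * 59 + 0.4 * 78.0
T_est = 35.4 + 31.2
T_est = 66.6

66.6


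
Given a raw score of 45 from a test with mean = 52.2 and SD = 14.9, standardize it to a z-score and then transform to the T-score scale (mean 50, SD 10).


z = (X - mean) / SD = (45 - 52.2) / 14.9
z = -7.2 / 14.9
z = -0.4832
T-score = T = 50 + 10z
Carry z at full precision (z = -7.2 / 14.9) into the conversion:
T-score = 50 + 10 * (-7.2 / 14.9) = 50 + -72 / 14.9
T-score = 50 + -4.8322
T-score = 45.1678

45.1678


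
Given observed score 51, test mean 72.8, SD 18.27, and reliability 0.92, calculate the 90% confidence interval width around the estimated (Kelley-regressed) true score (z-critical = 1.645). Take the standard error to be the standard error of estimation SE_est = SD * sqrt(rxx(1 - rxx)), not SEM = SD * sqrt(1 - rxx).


True score estimate = 0.92*51 + 0.08*72.8 = 52.744
SE_est = SD * sqrt(rxx * (1 - rxx)) = 18.27 * sqrt(0.92 * 0.08) = 18.27 * sqrt(0.0736) = 4.956527
CI = T_est +/- z * SE_est, so width = 2 * z * SE_est = 2 * 1.645 * 4.956527
Width = 16.307

16.307


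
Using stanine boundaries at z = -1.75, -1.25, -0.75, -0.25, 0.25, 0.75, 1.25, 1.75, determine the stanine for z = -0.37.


Stanine boundaries: [-1.75, -1.25, -0.75, -0.25, 0.25, 0.75, 1.25, 1.75]
z = -0.37
Check each boundary:
  z >= -1.75 -> could be stanine 2
  z >= -1.25 -> could be stanine 3
  z >= -0.75 -> could be stanine 4
  z < -0.25
  z < 0.25
  z < 0.75
  z < 1.25
  z < 1.75
Highest qualifying boundary gives stanine = 4

4


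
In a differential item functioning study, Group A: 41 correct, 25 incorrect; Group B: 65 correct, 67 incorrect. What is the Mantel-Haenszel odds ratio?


Odds_A = 41/25 = 1.64
Odds_B = 65/67 = 0.9701
OR = Odds_A / Odds_B = 1.64 / 0.9701
Exactly, OR = (41 * 67) / (25 * 65) = 2747 / 1625
OR = 1.6905

1.6905


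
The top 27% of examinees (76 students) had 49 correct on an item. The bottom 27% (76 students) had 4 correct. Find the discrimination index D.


p_upper = 49/76 = 0.6447
p_lower = 4/76 = 0.0526
D = 0.6447 - 0.0526 = 0.5921

0.5921


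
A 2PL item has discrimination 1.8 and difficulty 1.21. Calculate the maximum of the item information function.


For 2PL, max info at theta = b = 1.21
I_max = a^2 / 4 = 1.8^2 / 4
= 3.24 / 4
I_max = 0.81

0.81


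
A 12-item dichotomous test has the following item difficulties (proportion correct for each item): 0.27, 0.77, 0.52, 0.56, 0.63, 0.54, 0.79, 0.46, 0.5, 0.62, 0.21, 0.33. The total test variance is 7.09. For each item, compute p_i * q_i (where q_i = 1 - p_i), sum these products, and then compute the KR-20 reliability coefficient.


For each item, compute p_i * q_i:
  Item 1: 0.27 * 0.73 = 0.1971
  Item 2: 0.77 * 0.23 = 0.1771
  Item 3: 0.52 * 0.48 = 0.2496
  Item 4: 0.56 * 0.44 = 0.2464
  Item 5: 0.63 * 0.37 = 0.2331
  Item 6: 0.54 * 0.46 = 0.2484
  Item 7: 0.79 * 0.21 = 0.1659
  Item 8: 0.46 * 0.54 = 0.2484
  Item 9: 0.5 * 0.5 = 0.25
  Item 10: 0.62 * 0.38 = 0.2356
  Item 11: 0.21 * 0.79 = 0.1659
  Item 12: 0.33 * 0.67 = 0.2211
Sum(p_i * q_i) = 0.1971 + 0.1771 + 0.2496 + 0.2464 + 0.2331 + 0.2484 + 0.1659 + 0.2484 + 0.25 + 0.2356 + 0.1659 + 0.2211 = 2.6386
KR-20 = (k/(k-1)) * (1 - Sum(p_i*q_i) / Var_total)
= (12/11) * (1 - 2.6386/7.09)
= 1.0909 * 0.6278
KR-20 = 0.6849

0.6849


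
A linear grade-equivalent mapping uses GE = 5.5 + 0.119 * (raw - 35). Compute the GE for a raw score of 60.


raw - median = 60 - 35 = 25
slope * diff = 0.119 * 25 = 2.975
GE = 5.5 + 2.975
GE = 8.475

8.475


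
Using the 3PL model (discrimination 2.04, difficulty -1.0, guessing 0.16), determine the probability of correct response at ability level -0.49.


logit = 2.04*(-0.49 - -1.0) = 1.0404
P* = 1/(1 + exp(-1.0404)) = 0.7389
P = 0.16 + (1 - 0.16) * 0.7389
P = 0.7807

0.7807


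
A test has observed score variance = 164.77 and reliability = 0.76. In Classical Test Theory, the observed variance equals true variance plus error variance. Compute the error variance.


var_true = rxx * var_obs = 0.76 * 164.77 = 125.2252
var_error = var_obs - var_true
var_error = 164.77 - 125.2252
var_error = 39.5448

39.5448


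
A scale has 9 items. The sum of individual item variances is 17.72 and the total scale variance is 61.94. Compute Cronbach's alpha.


alpha = (k/(k-1)) * (1 - sum(si^2)/s_total^2)
= (9/8) * (1 - 17.72/61.94)
alpha = 0.8032

0.8032


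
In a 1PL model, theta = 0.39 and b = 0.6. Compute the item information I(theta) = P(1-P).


P = 1/(1+exp(-(0.39-0.6))) = 0.4477
I = P*(1-P) = 0.4477 * 0.5523
I = 0.2473

0.2473


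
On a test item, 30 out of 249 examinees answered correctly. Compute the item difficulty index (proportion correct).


Item difficulty p = number correct / total examinees
p = 30 / 249
p = 0.1205

0.1205


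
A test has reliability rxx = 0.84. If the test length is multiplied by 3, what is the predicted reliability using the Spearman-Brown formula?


r_new = (n * rxx) / (1 + (n-1) * rxx)
r_new = (3 * 0.84) / (1 + 2 * 0.84)
r_new = 2.52 / 2.68
r_new = 0.9403

0.9403


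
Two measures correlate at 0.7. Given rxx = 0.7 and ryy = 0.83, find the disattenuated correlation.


r_corrected = rxy / sqrt(rxx * ryy)
= 0.7 / sqrt(0.7 * 0.83)
= 0.7 / sqrt(0.581)
= 0.7 / 0.762234
r_corrected = 0.9184

0.9184


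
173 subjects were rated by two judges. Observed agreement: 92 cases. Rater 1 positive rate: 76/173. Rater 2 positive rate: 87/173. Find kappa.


P_o = 92/173 = 0.531792
P_e = (76*87 + 97*86) / 29929 = 0.499649
kappa = (P_o - P_e) / (1 - P_e)
kappa = (0.531792 - 0.499649) / (1 - 0.499649)
kappa = 0.0642

0.0642


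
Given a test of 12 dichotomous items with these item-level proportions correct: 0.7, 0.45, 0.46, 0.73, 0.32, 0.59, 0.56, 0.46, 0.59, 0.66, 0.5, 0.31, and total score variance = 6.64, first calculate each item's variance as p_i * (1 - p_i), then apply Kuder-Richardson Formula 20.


For each item, compute p_i * q_i:
  Item 1: 0.7 * 0.3 = 0.21
  Item 2: 0.45 * 0.55 = 0.2475
  Item 3: 0.46 * 0.54 = 0.2484
  Item 4: 0.73 * 0.27 = 0.1971
  Item 5: 0.32 * 0.68 = 0.2176
  Item 6: 0.59 * 0.41 = 0.2419
  Item 7: 0.56 * 0.44 = 0.2464
  Item 8: 0.46 * 0.54 = 0.2484
  Item 9: 0.59 * 0.41 = 0.2419
  Item 10: 0.66 * 0.34 = 0.2244
  Item 11: 0.5 * 0.5 = 0.25
  Item 12: 0.31 * 0.69 = 0.2139
Sum(p_i * q_i) = 0.21 + 0.2475 + 0.2484 + 0.1971 + 0.2176 + 0.2419 + 0.2464 + 0.2484 + 0.2419 + 0.2244 + 0.25 + 0.2139 = 2.7875
KR-20 = (k/(k-1)) * (1 - Sum(p_i*q_i) / Var_total)
= (12/11) * (1 - 2.7875/6.64)
= 1.0909 * 0.5802
KR-20 = 0.6329

0.6329


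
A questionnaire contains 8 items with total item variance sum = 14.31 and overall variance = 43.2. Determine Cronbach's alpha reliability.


alpha = (k/(k-1)) * (1 - sum(si^2)/s_total^2)
= (8/7) * (1 - 14.31/43.2)
alpha = 0.7643

0.7643


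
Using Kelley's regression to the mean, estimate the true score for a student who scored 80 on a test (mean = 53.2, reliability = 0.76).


T_est = rxx * X + (1 - rxx) * mean
T_est = 0.76 * 80 + 0.24 * 53.2
T_est = 60.8 + 12.768
T_est = 73.568

73.568


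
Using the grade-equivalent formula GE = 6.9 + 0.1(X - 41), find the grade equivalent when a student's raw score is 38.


raw - median = 38 - 41 = -3
slope * diff = 0.1 * -3 = -0.3
GE = 6.9 + -0.3
GE = 6.6

6.6


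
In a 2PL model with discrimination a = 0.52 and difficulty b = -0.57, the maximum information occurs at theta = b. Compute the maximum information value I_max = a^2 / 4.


For 2PL, max info at theta = b = -0.57
I_max = a^2 / 4 = 0.52^2 / 4
= 0.2704 / 4
I_max = 0.0676

0.0676


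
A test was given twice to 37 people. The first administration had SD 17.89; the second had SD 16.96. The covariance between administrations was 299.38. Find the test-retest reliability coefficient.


r = cov(X,Y) / (SD_X * SD_Y)
r = 299.38 / (17.89 * 16.96)
r = 299.38 / 303.4144
r = 0.9867

0.9867


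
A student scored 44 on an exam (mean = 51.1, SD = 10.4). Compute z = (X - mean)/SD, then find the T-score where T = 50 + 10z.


z = (X - mean) / SD = (44 - 51.1) / 10.4
z = -7.1 / 10.4
z = -0.6827
T-score = T = 50 + 10z
Carry z at full precision (z = -7.1 / 10.4) into the conversion:
T-score = 50 + 10 * (-7.1 / 10.4) = 50 + -71 / 10.4
T-score = 50 + -6.8269
T-score = 43.1731

43.1731


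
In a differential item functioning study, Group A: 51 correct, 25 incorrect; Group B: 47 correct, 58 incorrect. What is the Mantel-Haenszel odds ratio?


Odds_A = 51/25 = 2.04
Odds_B = 47/58 = 0.8103
OR = Odds_A / Odds_B = 2.04 / 0.8103
Exactly, OR = (51 * 58) / (25 * 47) = 2958 / 1175
OR = 2.5174

2.5174


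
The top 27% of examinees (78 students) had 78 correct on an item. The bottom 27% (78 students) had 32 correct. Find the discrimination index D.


p_upper = 78/78 = 1.0
p_lower = 32/78 = 0.4103
D = 1.0 - 0.4103 = 0.5897

0.5897


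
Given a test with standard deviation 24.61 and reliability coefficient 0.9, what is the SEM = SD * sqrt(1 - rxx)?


SEM = SD * sqrt(1 - rxx)
SEM = 24.61 * sqrt(1 - 0.9)
SEM = 24.61 * sqrt(0.1) = 24.61 * 0.316228
SEM = 7.7824

7.7824


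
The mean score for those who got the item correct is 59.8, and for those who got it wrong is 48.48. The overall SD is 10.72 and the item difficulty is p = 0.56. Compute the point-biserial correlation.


q = 1 - p = 0.44
rpb = ((M1 - M0) / SD) * sqrt(p * q)
rpb = ((59.8 - 48.48) / 10.72) * sqrt(0.56 * 0.44)
rpb = 0.5242

0.5242


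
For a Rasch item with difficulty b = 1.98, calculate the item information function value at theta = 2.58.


P = 1/(1+exp(-(2.58-1.98))) = 0.6457
I = P*(1-P) = 0.6457 * 0.3543
I = 0.2288

0.2288


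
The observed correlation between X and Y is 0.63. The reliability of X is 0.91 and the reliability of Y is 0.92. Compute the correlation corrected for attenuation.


r_corrected = rxy / sqrt(rxx * ryy)
= 0.63 / sqrt(0.91 * 0.92)
= 0.63 / sqrt(0.8372)
= 0.63 / 0.914986
r_corrected = 0.6885

0.6885


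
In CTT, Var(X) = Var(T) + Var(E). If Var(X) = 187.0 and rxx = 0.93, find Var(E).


var_true = rxx * var_obs = 0.93 * 187.0 = 173.91
var_error = var_obs - var_true
var_error = 187.0 - 173.91
var_error = 13.09

13.09


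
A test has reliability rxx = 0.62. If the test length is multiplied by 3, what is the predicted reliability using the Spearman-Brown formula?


r_new = (n * rxx) / (1 + (n-1) * rxx)
r_new = (3 * 0.62) / (1 + 2 * 0.62)
r_new = 1.86 / 2.24
r_new = 0.8304

0.8304


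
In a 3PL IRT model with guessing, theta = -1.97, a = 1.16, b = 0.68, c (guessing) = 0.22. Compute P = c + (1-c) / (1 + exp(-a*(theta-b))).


logit = 1.16*(-1.97 - 0.68) = -3.074
P* = 1/(1 + exp(--3.074)) = 0.0442
P = 0.22 + (1 - 0.22) * 0.0442
P = 0.2545

0.2545


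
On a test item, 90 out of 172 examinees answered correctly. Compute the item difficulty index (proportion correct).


Item difficulty p = number correct / total examinees
p = 90 / 172
p = 0.5233

0.5233


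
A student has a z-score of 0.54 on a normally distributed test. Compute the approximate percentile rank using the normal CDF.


CDF(z) = 0.5 * (1 + erf(z/sqrt(2)))
erf(0.3818) = 0.4108
CDF = 0.7054
Percentile rank = 0.7054 * 100 = 70.54

70.54


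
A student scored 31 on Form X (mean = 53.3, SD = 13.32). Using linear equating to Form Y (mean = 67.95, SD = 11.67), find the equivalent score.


slope = SD_Y / SD_X = 11.67 / 13.32 ~ 0.8761
intercept = mean_Y - slope * mean_X = 67.95 - (11.67 / 13.32) * 53.3 ~ 21.2525
Y = slope * X + intercept. To avoid rounding drift from the rounded slope/intercept, evaluate the equivalent form Y = mean_Y + SD_Y * (X - mean_X) / SD_X at full precision:
Y = 67.95 + 11.67 * (31 - 53.3) / 13.32
Y = 67.95 - 11.67 * 22.3 / 13.32
Y = 67.95 - 260.241 / 13.32
Y = 67.95 - 19.5376
Y = 48.4124

48.4124


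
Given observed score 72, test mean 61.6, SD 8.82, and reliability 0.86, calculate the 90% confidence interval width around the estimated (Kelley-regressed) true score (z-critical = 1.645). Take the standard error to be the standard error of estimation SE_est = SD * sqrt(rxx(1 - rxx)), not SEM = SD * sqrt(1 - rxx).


True score estimate = 0.86*72 + 0.14*61.6 = 70.544
SE_est = SD * sqrt(rxx * (1 - rxx)) = 8.82 * sqrt(0.86 * 0.14) = 8.82 * sqrt(0.1204) = 3.060426
CI = T_est +/- z * SE_est, so width = 2 * z * SE_est = 2 * 1.645 * 3.060426
Width = 10.0688

10.0688


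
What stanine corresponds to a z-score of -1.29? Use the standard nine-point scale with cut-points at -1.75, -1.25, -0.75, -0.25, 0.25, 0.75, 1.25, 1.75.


Stanine boundaries: [-1.75, -1.25, -0.75, -0.25, 0.25, 0.75, 1.25, 1.75]
z = -1.29
Check each boundary:
  z >= -1.75 -> could be stanine 2
  z < -1.25
  z < -0.75
  z < -0.25
  z < 0.25
  z < 0.75
  z < 1.25
  z < 1.75
Highest qualifying boundary gives stanine = 2

2


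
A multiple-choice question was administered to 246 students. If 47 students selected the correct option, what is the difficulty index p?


Item difficulty p = number correct / total examinees
p = 47 / 246
p = 0.1911

0.1911


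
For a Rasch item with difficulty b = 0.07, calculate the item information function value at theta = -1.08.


P = 1/(1+exp(-(-1.08-0.07))) = 0.2405
I = P*(1-P) = 0.2405 * 0.7595
I = 0.1827

0.1827


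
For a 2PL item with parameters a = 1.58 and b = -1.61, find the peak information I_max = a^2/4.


For 2PL, max info at theta = b = -1.61
I_max = a^2 / 4 = 1.58^2 / 4
= 2.4964 / 4
I_max = 0.6241

0.6241


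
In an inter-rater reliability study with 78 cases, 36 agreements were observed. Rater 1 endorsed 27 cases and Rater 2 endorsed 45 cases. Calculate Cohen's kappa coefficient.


P_o = 36/78 = 0.461538
P_e = (27*45 + 51*33) / 6084 = 0.476331
kappa = (P_o - P_e) / (1 - P_e)
kappa = (0.461538 - 0.476331) / (1 - 0.476331)
kappa = -0.0282

-0.0282


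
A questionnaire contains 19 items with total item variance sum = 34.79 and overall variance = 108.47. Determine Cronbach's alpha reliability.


alpha = (k/(k-1)) * (1 - sum(si^2)/s_total^2)
= (19/18) * (1 - 34.79/108.47)
alpha = 0.717

0.717


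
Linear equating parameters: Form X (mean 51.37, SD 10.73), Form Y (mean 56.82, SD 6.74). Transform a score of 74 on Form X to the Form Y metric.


slope = SD_Y / SD_X = 6.74 / 10.73 ~ 0.6281
intercept = mean_Y - slope * mean_X = 56.82 - (6.74 / 10.73) * 51.37 ~ 24.5522
Y = slope * X + intercept. To avoid rounding drift from the rounded slope/intercept, evaluate the equivalent form Y = mean_Y + SD_Y * (X - mean_X) / SD_X at full precision:
Y = 56.82 + 6.74 * (74 - 51.37) / 10.73
Y = 56.82 + 6.74 * 22.63 / 10.73
Y = 56.82 + 152.5262 / 10.73
Y = 56.82 + 14.2149
Y = 71.0349

71.0349


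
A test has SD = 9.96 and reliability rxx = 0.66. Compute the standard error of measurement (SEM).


SEM = SD * sqrt(1 - rxx)
SEM = 9.96 * sqrt(1 - 0.66)
SEM = 9.96 * sqrt(0.34) = 9.96 * 0.583095
SEM = 5.8076

5.8076


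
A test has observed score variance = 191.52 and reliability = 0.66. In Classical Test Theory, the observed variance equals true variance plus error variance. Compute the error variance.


var_true = rxx * var_obs = 0.66 * 191.52 = 126.4032
var_error = var_obs - var_true
var_error = 191.52 - 126.4032
var_error = 65.1168

65.1168


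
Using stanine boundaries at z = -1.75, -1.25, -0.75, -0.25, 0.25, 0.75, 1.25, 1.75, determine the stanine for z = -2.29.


Stanine boundaries: [-1.75, -1.25, -0.75, -0.25, 0.25, 0.75, 1.25, 1.75]
z = -2.29
Check each boundary:
  z < -1.75
  z < -1.25
  z < -0.75
  z < -0.25
  z < 0.25
  z < 0.75
  z < 1.25
  z < 1.75
Highest qualifying boundary gives stanine = 1

1


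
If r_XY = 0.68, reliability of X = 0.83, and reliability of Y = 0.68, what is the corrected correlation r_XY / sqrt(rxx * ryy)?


r_corrected = rxy / sqrt(rxx * ryy)
= 0.68 / sqrt(0.83 * 0.68)
= 0.68 / sqrt(0.5644)
= 0.68 / 0.751266
r_corrected = 0.9051

0.9051


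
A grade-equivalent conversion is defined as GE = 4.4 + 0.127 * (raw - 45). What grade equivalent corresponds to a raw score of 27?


raw - median = 27 - 45 = -18
slope * diff = 0.127 * -18 = -2.286
GE = 4.4 + -2.286
GE = 2.114

2.114


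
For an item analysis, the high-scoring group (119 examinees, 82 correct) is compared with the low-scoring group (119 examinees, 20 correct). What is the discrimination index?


p_upper = 82/119 = 0.6891
p_lower = 20/119 = 0.1681
D = 0.6891 - 0.1681 = 0.521

0.521


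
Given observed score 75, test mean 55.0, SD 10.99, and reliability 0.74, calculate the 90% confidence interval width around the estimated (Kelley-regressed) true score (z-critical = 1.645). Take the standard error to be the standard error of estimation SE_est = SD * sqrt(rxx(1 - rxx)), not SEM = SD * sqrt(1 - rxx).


True score estimate = 0.74*75 + 0.26*55.0 = 69.8
SE_est = SD * sqrt(rxx * (1 - rxx)) = 10.99 * sqrt(0.74 * 0.26) = 10.99 * sqrt(0.1924) = 4.82059
CI = T_est +/- z * SE_est, so width = 2 * z * SE_est = 2 * 1.645 * 4.82059
Width = 15.8597

15.8597


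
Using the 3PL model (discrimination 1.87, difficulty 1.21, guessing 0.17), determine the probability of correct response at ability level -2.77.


logit = 1.87*(-2.77 - 1.21) = -7.4426
P* = 1/(1 + exp(--7.4426)) = 0.0006
P = 0.17 + (1 - 0.17) * 0.0006
P = 0.1705

0.1705


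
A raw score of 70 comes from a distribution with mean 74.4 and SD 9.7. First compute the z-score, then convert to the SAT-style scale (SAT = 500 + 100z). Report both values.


z = (X - mean) / SD = (70 - 74.4) / 9.7
z = -4.4 / 9.7
z = -0.4536
SAT-scale = SAT = 500 + 100z
Carry z at full precision (z = -4.4 / 9.7) into the conversion:
SAT-scale = 500 + 100 * (-4.4 / 9.7) = 500 + -440 / 9.7
SAT-scale = 500 + -45.3608
SAT-scale = 454.6392

454.6392


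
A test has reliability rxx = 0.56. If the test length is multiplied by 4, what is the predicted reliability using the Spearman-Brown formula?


r_new = (n * rxx) / (1 + (n-1) * rxx)
r_new = (4 * 0.56) / (1 + 3 * 0.56)
r_new = 2.24 / 2.68
r_new = 0.8358

0.8358


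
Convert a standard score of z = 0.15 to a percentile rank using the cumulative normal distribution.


CDF(z) = 0.5 * (1 + erf(z/sqrt(2)))
erf(0.1061) = 0.1192
CDF = 0.5596
Percentile rank = 0.5596 * 100 = 55.96

55.96


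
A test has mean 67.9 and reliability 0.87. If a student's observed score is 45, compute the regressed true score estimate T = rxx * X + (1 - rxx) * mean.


T_est = rxx * X + (1 - rxx) * mean
T_est = 0.87 * 45 + 0.13 * 67.9
T_est = 39.15 + 8.827
T_est = 47.977

47.977


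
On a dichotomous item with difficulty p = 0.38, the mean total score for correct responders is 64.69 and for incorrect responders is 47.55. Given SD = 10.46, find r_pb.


q = 1 - p = 0.62
rpb = ((M1 - M0) / SD) * sqrt(p * q)
rpb = ((64.69 - 47.55) / 10.46) * sqrt(0.38 * 0.62)
rpb = 0.7954

0.7954


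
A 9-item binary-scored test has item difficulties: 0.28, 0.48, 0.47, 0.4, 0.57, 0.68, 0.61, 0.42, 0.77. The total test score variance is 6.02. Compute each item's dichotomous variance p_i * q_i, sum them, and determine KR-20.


For each item, compute p_i * q_i:
  Item 1: 0.28 * 0.72 = 0.2016
  Item 2: 0.48 * 0.52 = 0.2496
  Item 3: 0.47 * 0.53 = 0.2491
  Item 4: 0.4 * 0.6 = 0.24
  Item 5: 0.57 * 0.43 = 0.2451
  Item 6: 0.68 * 0.32 = 0.2176
  Item 7: 0.61 * 0.39 = 0.2379
  Item 8: 0.42 * 0.58 = 0.2436
  Item 9: 0.77 * 0.23 = 0.1771
Sum(p_i * q_i) = 0.2016 + 0.2496 + 0.2491 + 0.24 + 0.2451 + 0.2176 + 0.2379 + 0.2436 + 0.1771 = 2.0616
KR-20 = (k/(k-1)) * (1 - Sum(p_i*q_i) / Var_total)
= (9/8) * (1 - 2.0616/6.02)
= 1.125 * 0.6575
KR-20 = 0.7397

0.7397


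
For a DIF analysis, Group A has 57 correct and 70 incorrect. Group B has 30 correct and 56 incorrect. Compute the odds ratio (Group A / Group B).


Odds_A = 57/70 = 0.8143
Odds_B = 30/56 = 0.5357
OR = Odds_A / Odds_B = 0.8143 / 0.5357
Exactly, OR = (57 * 56) / (70 * 30) = 3192 / 2100
OR = 1.52

1.52


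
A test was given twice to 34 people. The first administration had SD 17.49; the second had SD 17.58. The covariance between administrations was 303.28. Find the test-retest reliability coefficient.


r = cov(X,Y) / (SD_X * SD_Y)
r = 303.28 / (17.49 * 17.58)
r = 303.28 / 307.4742
r = 0.9864

0.9864


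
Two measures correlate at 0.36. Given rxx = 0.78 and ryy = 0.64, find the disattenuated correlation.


r_corrected = rxy / sqrt(rxx * ryy)
= 0.36 / sqrt(0.78 * 0.64)
= 0.36 / sqrt(0.4992)
= 0.36 / 0.706541
r_corrected = 0.5095

0.5095


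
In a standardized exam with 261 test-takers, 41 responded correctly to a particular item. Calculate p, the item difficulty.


Item difficulty p = number correct / total examinees
p = 41 / 261
p = 0.1571

0.1571


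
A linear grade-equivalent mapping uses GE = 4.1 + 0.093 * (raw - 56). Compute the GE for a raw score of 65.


raw - median = 65 - 56 = 9
slope * diff = 0.093 * 9 = 0.837
GE = 4.1 + 0.837
GE = 4.937

4.937


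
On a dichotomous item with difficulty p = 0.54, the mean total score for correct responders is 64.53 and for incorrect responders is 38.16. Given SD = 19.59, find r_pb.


q = 1 - p = 0.46
rpb = ((M1 - M0) / SD) * sqrt(p * q)
rpb = ((64.53 - 38.16) / 19.59) * sqrt(0.54 * 0.46)
rpb = 0.6709

0.6709


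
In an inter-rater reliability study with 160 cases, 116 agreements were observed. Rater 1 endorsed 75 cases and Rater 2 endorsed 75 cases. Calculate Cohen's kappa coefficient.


P_o = 116/160 = 0.725
P_e = (75*75 + 85*85) / 25600 = 0.501953
kappa = (P_o - P_e) / (1 - P_e)
kappa = (0.725 - 0.501953) / (1 - 0.501953)
kappa = 0.4478

0.4478


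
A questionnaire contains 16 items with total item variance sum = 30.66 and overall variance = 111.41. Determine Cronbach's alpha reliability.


alpha = (k/(k-1)) * (1 - sum(si^2)/s_total^2)
= (16/15) * (1 - 30.66/111.41)
alpha = 0.7731

0.7731


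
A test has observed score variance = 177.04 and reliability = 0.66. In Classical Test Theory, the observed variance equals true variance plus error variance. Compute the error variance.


var_true = rxx * var_obs = 0.66 * 177.04 = 116.8464
var_error = var_obs - var_true
var_error = 177.04 - 116.8464
var_error = 60.1936

60.1936


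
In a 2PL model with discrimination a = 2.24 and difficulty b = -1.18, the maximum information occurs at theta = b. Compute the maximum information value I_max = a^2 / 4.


For 2PL, max info at theta = b = -1.18
I_max = a^2 / 4 = 2.24^2 / 4
= 5.0176 / 4
I_max = 1.2544

1.2544


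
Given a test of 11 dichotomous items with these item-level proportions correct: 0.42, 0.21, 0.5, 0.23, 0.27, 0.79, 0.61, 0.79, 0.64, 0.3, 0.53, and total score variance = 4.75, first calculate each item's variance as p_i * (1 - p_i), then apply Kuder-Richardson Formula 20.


For each item, compute p_i * q_i:
  Item 1: 0.42 * 0.58 = 0.2436
  Item 2: 0.21 * 0.79 = 0.1659
  Item 3: 0.5 * 0.5 = 0.25
  Item 4: 0.23 * 0.77 = 0.1771
  Item 5: 0.27 * 0.73 = 0.1971
  Item 6: 0.79 * 0.21 = 0.1659
  Item 7: 0.61 * 0.39 = 0.2379
  Item 8: 0.79 * 0.21 = 0.1659
  Item 9: 0.64 * 0.36 = 0.2304
  Item 10: 0.3 * 0.7 = 0.21
  Item 11: 0.53 * 0.47 = 0.2491
Sum(p_i * q_i) = 0.2436 + 0.1659 + 0.25 + 0.1771 + 0.1971 + 0.1659 + 0.2379 + 0.1659 + 0.2304 + 0.21 + 0.2491 = 2.2929
KR-20 = (k/(k-1)) * (1 - Sum(p_i*q_i) / Var_total)
= (11/10) * (1 - 2.2929/4.75)
= 1.1 * 0.5173
KR-20 = 0.569

0.569


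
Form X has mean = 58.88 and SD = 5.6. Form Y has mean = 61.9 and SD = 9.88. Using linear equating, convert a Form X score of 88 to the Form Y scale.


slope = SD_Y / SD_X = 9.88 / 5.6 ~ 1.7643
intercept = mean_Y - slope * mean_X = 61.9 - (9.88 / 5.6) * 58.88 ~ -41.9811
Y = slope * X + intercept. To avoid rounding drift from the rounded slope/intercept, evaluate the equivalent form Y = mean_Y + SD_Y * (X - mean_X) / SD_X at full precision:
Y = 61.9 + 9.88 * (88 - 58.88) / 5.6
Y = 61.9 + 9.88 * 29.12 / 5.6
Y = 61.9 + 287.7056 / 5.6
Y = 61.9 + 51.376
Y = 113.276

113.276


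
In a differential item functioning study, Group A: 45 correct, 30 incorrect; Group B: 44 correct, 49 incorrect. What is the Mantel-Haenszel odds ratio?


Odds_A = 45/30 = 1.5
Odds_B = 44/49 = 0.898
OR = Odds_A / Odds_B = 1.5 / 0.898
Exactly, OR = (45 * 49) / (30 * 44) = 2205 / 1320
OR = 1.6705

1.6705


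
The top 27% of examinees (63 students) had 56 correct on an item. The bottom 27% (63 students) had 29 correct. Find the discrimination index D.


p_upper = 56/63 = 0.8889
p_lower = 29/63 = 0.4603
D = 0.8889 - 0.4603 = 0.4286

0.4286


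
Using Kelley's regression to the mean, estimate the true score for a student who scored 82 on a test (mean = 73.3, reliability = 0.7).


T_est = rxx * X + (1 - rxx) * mean
T_est = 0.7 * 82 + 0.3 * 73.3
T_est = 57.4 + 21.99
T_est = 79.39

79.39


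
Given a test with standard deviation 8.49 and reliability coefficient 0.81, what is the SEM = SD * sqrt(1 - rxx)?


SEM = SD * sqrt(1 - rxx)
SEM = 8.49 * sqrt(1 - 0.81)
SEM = 8.49 * sqrt(0.19) = 8.49 * 0.43589
SEM = 3.7007

3.7007


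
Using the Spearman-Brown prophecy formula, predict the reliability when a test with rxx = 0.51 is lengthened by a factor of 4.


r_new = (n * rxx) / (1 + (n-1) * rxx)
r_new = (4 * 0.51) / (1 + 3 * 0.51)
r_new = 2.04 / 2.53
r_new = 0.8063

0.8063


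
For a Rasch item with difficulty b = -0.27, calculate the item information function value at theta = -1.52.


P = 1/(1+exp(-(-1.52--0.27))) = 0.2227
I = P*(1-P) = 0.2227 * 0.7773
I = 0.1731

0.1731


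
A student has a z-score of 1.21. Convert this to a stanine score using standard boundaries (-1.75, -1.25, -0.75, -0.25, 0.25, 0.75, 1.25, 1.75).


Stanine boundaries: [-1.75, -1.25, -0.75, -0.25, 0.25, 0.75, 1.25, 1.75]
z = 1.21
Check each boundary:
  z >= -1.75 -> could be stanine 2
  z >= -1.25 -> could be stanine 3
  z >= -0.75 -> could be stanine 4
  z >= -0.25 -> could be stanine 5
  z >= 0.25 -> could be stanine 6
  z >= 0.75 -> could be stanine 7
  z < 1.25
  z < 1.75
Highest qualifying boundary gives stanine = 7

7


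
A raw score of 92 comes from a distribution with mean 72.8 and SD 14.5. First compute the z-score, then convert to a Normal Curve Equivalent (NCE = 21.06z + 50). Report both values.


z = (X - mean) / SD = (92 - 72.8) / 14.5
z = 19.2 / 14.5
z = 1.3241
NCE = NCE = 21.06z + 50
Carry z at full precision (z = 19.2 / 14.5) into the conversion:
NCE = 21.06 * (19.2 / 14.5) + 50 = 404.352 / 14.5 + 50
NCE = 27.8863 + 50
NCE = 77.8863

77.8863


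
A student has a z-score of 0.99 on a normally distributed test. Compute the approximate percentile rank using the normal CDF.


CDF(z) = 0.5 * (1 + erf(z/sqrt(2)))
erf(0.7) = 0.6778
CDF = 0.8389
Percentile rank = 0.8389 * 100 = 83.89

83.89


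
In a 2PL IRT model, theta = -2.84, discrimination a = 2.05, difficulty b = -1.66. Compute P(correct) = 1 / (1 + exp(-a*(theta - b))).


a*(theta - b) = 2.05 * (-2.84 - -1.66) = -2.419
exp(--2.419) = 11.2346
P = 1 / (1 + 11.2346)
P = 0.0817

0.0817


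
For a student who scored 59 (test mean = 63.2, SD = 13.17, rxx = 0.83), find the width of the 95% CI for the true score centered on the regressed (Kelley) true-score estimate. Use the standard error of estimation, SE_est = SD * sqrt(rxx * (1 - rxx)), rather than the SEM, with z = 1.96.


True score estimate = 0.83*59 + 0.17*63.2 = 59.714
SE_est = SD * sqrt(rxx * (1 - rxx)) = 13.17 * sqrt(0.83 * 0.17) = 13.17 * sqrt(0.1411) = 4.947084
CI = T_est +/- z * SE_est, so width = 2 * z * SE_est = 2 * 1.96 * 4.947084
Width = 19.3926

19.3926
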